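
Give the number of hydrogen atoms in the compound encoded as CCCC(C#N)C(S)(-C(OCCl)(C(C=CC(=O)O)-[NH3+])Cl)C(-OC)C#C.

Hydrogens are implicit in SMILES; fill each atom to its normal valence:
  6 × C: 1 H each → 6
  5 × C: no H
  3 × C: 2 H each → 6
  3 × O: no H
  2 × C: 3 H each → 6
  2 × Cl: no H
  1 × N (charge +1): 3 H
  1 × N: no H
  1 × O: 1 H
  1 × S: 1 H
  Total hydrogens = 23.

23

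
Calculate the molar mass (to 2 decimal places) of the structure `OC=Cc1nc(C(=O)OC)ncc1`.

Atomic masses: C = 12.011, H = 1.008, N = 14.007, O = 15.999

180.16

Molecular formula: C8H8N2O3.
M = 8×12.011 + 8×1.008 + 2×14.007 + 3×15.999 = 180.16 g/mol.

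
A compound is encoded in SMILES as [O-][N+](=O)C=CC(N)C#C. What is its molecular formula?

C5H6N2O2

Heavy atoms from the SMILES: 5 C, 2 N, 2 O.
Implicit hydrogens by atom environment:
  4 × C: 1 H each → 4
  1 × C: no H
  1 × N: 2 H
  1 × N (charge +1): no H
  1 × O: no H
  1 × O (charge -1): no H
  Total hydrogens = 6.
Molecular formula: C5H6N2O2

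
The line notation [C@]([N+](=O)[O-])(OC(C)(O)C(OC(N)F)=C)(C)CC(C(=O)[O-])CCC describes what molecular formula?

Heavy atoms from the SMILES: 13 C, 1 F, 2 N, 7 O.
Implicit hydrogens by atom environment:
  4 × C: 2 H each → 8
  4 × C: no H
  4 × O: no H
  3 × C: 3 H each → 9
  2 × C: 1 H each → 2
  2 × O (charge -1): no H
  1 × F: no H
  1 × N: 2 H
  1 × N (charge +1): no H
  1 × O: 1 H
  Total hydrogens = 22.
Net charge -1.
Molecular formula: C13H22FN2O7-

C13H22FN2O7-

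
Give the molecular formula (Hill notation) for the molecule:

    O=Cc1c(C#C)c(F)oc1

Heavy atoms from the SMILES: 7 C, 1 F, 2 O.
Implicit hydrogens by atom environment:
  3 × C (aromatic): no H
  2 × C: 1 H each → 2
  1 × C (aromatic): 1 H
  1 × C: no H
  1 × F: no H
  1 × O (aromatic): no H
  1 × O: no H
  Total hydrogens = 3.
Molecular formula: C7H3FO2

C7H3FO2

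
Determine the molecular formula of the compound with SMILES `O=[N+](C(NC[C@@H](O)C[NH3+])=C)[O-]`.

Heavy atoms from the SMILES: 5 C, 3 N, 3 O.
Implicit hydrogens by atom environment:
  3 × C: 2 H each → 6
  1 × C: 1 H
  1 × C: no H
  1 × N (charge +1): 3 H
  1 × N: 1 H
  1 × N (charge +1): no H
  1 × O: 1 H
  1 × O: no H
  1 × O (charge -1): no H
  Total hydrogens = 12.
Net charge +1.
Molecular formula: C5H12N3O3+

C5H12N3O3+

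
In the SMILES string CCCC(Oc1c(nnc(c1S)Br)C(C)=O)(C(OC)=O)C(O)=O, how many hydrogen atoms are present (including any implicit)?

15

Hydrogens are implicit in SMILES; fill each atom to its normal valence:
  5 × O: no H
  4 × C (aromatic): no H
  4 × C: no H
  3 × C: 3 H each → 9
  2 × C: 2 H each → 4
  2 × N (aromatic): no H
  1 × Br: no H
  1 × O: 1 H
  1 × S: 1 H
  Total hydrogens = 15.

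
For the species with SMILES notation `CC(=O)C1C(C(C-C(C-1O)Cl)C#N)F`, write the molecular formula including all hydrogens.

Heavy atoms from the SMILES: 9 C, 1 Cl, 1 F, 1 N, 2 O.
Implicit hydrogens by atom environment:
  5 × C: 1 H each → 5
  2 × C: no H
  1 × C: 3 H
  1 × C: 2 H
  1 × Cl: no H
  1 × F: no H
  1 × N: no H
  1 × O: 1 H
  1 × O: no H
  Total hydrogens = 11.
Molecular formula: C9H11ClFNO2

C9H11ClFNO2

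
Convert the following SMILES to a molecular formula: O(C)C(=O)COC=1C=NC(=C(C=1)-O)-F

Heavy atoms from the SMILES: 8 C, 1 F, 1 N, 4 O.
Implicit hydrogens by atom environment:
  3 × C (aromatic): no H
  3 × O: no H
  2 × C (aromatic): 1 H each → 2
  1 × C: 3 H
  1 × C: 2 H
  1 × C: no H
  1 × F: no H
  1 × N (aromatic): no H
  1 × O: 1 H
  Total hydrogens = 8.
Molecular formula: C8H8FNO4

C8H8FNO4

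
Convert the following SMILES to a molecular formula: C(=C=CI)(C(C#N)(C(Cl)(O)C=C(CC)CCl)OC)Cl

C12H13Cl3INO2

Heavy atoms from the SMILES: 12 C, 3 Cl, 1 I, 1 N, 2 O.
Implicit hydrogens by atom environment:
  6 × C: no H
  3 × Cl: no H
  2 × C: 3 H each → 6
  2 × C: 2 H each → 4
  2 × C: 1 H each → 2
  1 × I: no H
  1 × N: no H
  1 × O: 1 H
  1 × O: no H
  Total hydrogens = 13.
Molecular formula: C12H13Cl3INO2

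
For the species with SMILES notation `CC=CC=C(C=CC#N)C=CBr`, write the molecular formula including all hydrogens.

Heavy atoms from the SMILES: 1 Br, 10 C, 1 N.
Implicit hydrogens by atom environment:
  7 × C: 1 H each → 7
  2 × C: no H
  1 × Br: no H
  1 × C: 3 H
  1 × N: no H
  Total hydrogens = 10.
Molecular formula: C10H10BrN

C10H10BrN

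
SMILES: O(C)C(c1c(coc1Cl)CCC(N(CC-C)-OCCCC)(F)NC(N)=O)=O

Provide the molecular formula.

Heavy atoms from the SMILES: 17 C, 1 Cl, 1 F, 3 N, 5 O.
Implicit hydrogens by atom environment:
  7 × C: 2 H each → 14
  4 × O: no H
  3 × C: 3 H each → 9
  3 × C (aromatic): no H
  3 × C: no H
  1 × C (aromatic): 1 H
  1 × Cl: no H
  1 × F: no H
  1 × N: 2 H
  1 × N: 1 H
  1 × N: no H
  1 × O (aromatic): no H
  Total hydrogens = 27.
Molecular formula: C17H27ClFN3O5

C17H27ClFN3O5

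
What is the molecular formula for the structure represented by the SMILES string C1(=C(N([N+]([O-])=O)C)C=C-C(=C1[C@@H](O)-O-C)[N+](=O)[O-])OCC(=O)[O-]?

Heavy atoms from the SMILES: 11 C, 3 N, 9 O.
Implicit hydrogens by atom environment:
  5 × O: no H
  4 × C (aromatic): no H
  3 × O (charge -1): no H
  2 × C: 3 H each → 6
  2 × C (aromatic): 1 H each → 2
  2 × N (charge +1): no H
  1 × C: 2 H
  1 × C: 1 H
  1 × C: no H
  1 × N: no H
  1 × O: 1 H
  Total hydrogens = 12.
Net charge -1.
Molecular formula: C11H12N3O9-

C11H12N3O9-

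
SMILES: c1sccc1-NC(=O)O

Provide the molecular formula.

C5H5NO2S

Heavy atoms from the SMILES: 5 C, 1 N, 2 O, 1 S.
Implicit hydrogens by atom environment:
  3 × C (aromatic): 1 H each → 3
  1 × C (aromatic): no H
  1 × C: no H
  1 × N: 1 H
  1 × O: 1 H
  1 × O: no H
  1 × S (aromatic): no H
  Total hydrogens = 5.
Molecular formula: C5H5NO2S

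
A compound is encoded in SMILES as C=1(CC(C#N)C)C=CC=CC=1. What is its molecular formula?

Heavy atoms from the SMILES: 10 C, 1 N.
Implicit hydrogens by atom environment:
  5 × C (aromatic): 1 H each → 5
  1 × C: 3 H
  1 × C: 2 H
  1 × C: 1 H
  1 × C: no H
  1 × C (aromatic): no H
  1 × N: no H
  Total hydrogens = 11.
Molecular formula: C10H11N

C10H11N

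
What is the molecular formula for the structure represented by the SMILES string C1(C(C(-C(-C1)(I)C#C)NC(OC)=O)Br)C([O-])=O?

Heavy atoms from the SMILES: 1 Br, 10 C, 1 I, 1 N, 4 O.
Implicit hydrogens by atom environment:
  4 × C: 1 H each → 4
  4 × C: no H
  3 × O: no H
  1 × Br: no H
  1 × C: 3 H
  1 × C: 2 H
  1 × I: no H
  1 × N: 1 H
  1 × O (charge -1): no H
  Total hydrogens = 10.
Net charge -1.
Molecular formula: C10H10BrINO4-

C10H10BrINO4-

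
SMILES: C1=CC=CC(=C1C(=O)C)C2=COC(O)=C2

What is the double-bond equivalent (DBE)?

8

Molecular formula from the SMILES: C12H10O3.
DoU = (2C + 2 + N − H − X)/2 = (2·12 + 2 + 0 − 10 − 0)/2 = 16/2 = 8.
(Structurally: 2 ring(s) + 6 π bond(s) = 8.)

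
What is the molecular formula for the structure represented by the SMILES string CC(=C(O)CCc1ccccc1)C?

C12H16O

Heavy atoms from the SMILES: 12 C, 1 O.
Implicit hydrogens by atom environment:
  5 × C (aromatic): 1 H each → 5
  2 × C: 3 H each → 6
  2 × C: 2 H each → 4
  2 × C: no H
  1 × C (aromatic): no H
  1 × O: 1 H
  Total hydrogens = 16.
Molecular formula: C12H16O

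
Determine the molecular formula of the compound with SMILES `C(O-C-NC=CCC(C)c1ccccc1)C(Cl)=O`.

Heavy atoms from the SMILES: 14 C, 1 Cl, 1 N, 2 O.
Implicit hydrogens by atom environment:
  5 × C (aromatic): 1 H each → 5
  3 × C: 2 H each → 6
  3 × C: 1 H each → 3
  2 × O: no H
  1 × C: 3 H
  1 × C: no H
  1 × C (aromatic): no H
  1 × Cl: no H
  1 × N: 1 H
  Total hydrogens = 18.
Molecular formula: C14H18ClNO2

C14H18ClNO2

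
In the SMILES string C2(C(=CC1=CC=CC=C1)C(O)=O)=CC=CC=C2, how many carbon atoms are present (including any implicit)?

The symbol for carbon appears 15 times in the SMILES.

15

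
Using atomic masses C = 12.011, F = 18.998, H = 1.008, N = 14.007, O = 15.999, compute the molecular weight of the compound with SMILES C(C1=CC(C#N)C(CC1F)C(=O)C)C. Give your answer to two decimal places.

Molecular formula: C11H14FNO.
M = 11×12.011 + 1×18.998 + 14×1.008 + 1×14.007 + 1×15.999 = 195.24 g/mol.

195.24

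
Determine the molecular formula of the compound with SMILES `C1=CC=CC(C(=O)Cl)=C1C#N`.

C8H4ClNO

Heavy atoms from the SMILES: 8 C, 1 Cl, 1 N, 1 O.
Implicit hydrogens by atom environment:
  4 × C (aromatic): 1 H each → 4
  2 × C (aromatic): no H
  2 × C: no H
  1 × Cl: no H
  1 × N: no H
  1 × O: no H
  Total hydrogens = 4.
Molecular formula: C8H4ClNO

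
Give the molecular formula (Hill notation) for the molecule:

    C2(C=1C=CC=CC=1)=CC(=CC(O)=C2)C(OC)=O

Heavy atoms from the SMILES: 14 C, 3 O.
Implicit hydrogens by atom environment:
  8 × C (aromatic): 1 H each → 8
  4 × C (aromatic): no H
  2 × O: no H
  1 × C: 3 H
  1 × C: no H
  1 × O: 1 H
  Total hydrogens = 12.
Molecular formula: C14H12O3

C14H12O3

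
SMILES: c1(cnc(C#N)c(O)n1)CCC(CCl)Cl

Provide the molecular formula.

Heavy atoms from the SMILES: 9 C, 2 Cl, 3 N, 1 O.
Implicit hydrogens by atom environment:
  3 × C: 2 H each → 6
  3 × C (aromatic): no H
  2 × Cl: no H
  2 × N (aromatic): no H
  1 × C (aromatic): 1 H
  1 × C: 1 H
  1 × C: no H
  1 × N: no H
  1 × O: 1 H
  Total hydrogens = 9.
Molecular formula: C9H9Cl2N3O

C9H9Cl2N3O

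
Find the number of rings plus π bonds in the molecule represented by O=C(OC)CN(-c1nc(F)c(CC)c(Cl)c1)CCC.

5

Molecular formula from the SMILES: C13H18ClFN2O2.
DoU = (2C + 2 + N − H − X)/2 = (2·13 + 2 + 2 − 18 − 2)/2 = 10/2 = 5.
(Structurally: 1 ring(s) + 4 π bond(s) = 5.)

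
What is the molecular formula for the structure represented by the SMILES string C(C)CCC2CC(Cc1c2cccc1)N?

Heavy atoms from the SMILES: 14 C, 1 N.
Implicit hydrogens by atom environment:
  5 × C: 2 H each → 10
  4 × C (aromatic): 1 H each → 4
  2 × C: 1 H each → 2
  2 × C (aromatic): no H
  1 × C: 3 H
  1 × N: 2 H
  Total hydrogens = 21.
Molecular formula: C14H21N

C14H21N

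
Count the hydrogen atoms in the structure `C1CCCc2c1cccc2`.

Hydrogens are implicit in SMILES; fill each atom to its normal valence:
  4 × C: 2 H each → 8
  4 × C (aromatic): 1 H each → 4
  2 × C (aromatic): no H
  Total hydrogens = 12.

12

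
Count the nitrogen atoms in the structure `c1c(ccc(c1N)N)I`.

The symbol for nitrogen appears 2 times in the SMILES.

2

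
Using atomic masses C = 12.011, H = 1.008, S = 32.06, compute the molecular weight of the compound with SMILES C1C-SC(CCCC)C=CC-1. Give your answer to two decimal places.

Molecular formula: C10H18S.
M = 10×12.011 + 18×1.008 + 1×32.06 = 170.31 g/mol.

170.31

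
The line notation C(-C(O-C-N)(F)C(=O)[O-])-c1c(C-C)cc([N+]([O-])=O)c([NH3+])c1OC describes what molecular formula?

Heavy atoms from the SMILES: 13 C, 1 F, 3 N, 6 O.
Implicit hydrogens by atom environment:
  5 × C (aromatic): no H
  4 × O: no H
  3 × C: 2 H each → 6
  2 × C: 3 H each → 6
  2 × C: no H
  2 × O (charge -1): no H
  1 × C (aromatic): 1 H
  1 × F: no H
  1 × N (charge +1): 3 H
  1 × N: 2 H
  1 × N (charge +1): no H
  Total hydrogens = 18.
Molecular formula: C13H18FN3O6

C13H18FN3O6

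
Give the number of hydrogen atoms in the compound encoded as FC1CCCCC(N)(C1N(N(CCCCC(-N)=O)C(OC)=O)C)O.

Hydrogens are implicit in SMILES; fill each atom to its normal valence:
  8 × C: 2 H each → 16
  3 × C: no H
  3 × O: no H
  2 × C: 3 H each → 6
  2 × C: 1 H each → 2
  2 × N: 2 H each → 4
  2 × N: no H
  1 × F: no H
  1 × O: 1 H
  Total hydrogens = 29.

29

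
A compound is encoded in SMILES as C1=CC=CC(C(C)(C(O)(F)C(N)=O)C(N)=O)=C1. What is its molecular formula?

Heavy atoms from the SMILES: 11 C, 1 F, 2 N, 3 O.
Implicit hydrogens by atom environment:
  5 × C (aromatic): 1 H each → 5
  4 × C: no H
  2 × N: 2 H each → 4
  2 × O: no H
  1 × C: 3 H
  1 × C (aromatic): no H
  1 × F: no H
  1 × O: 1 H
  Total hydrogens = 13.
Molecular formula: C11H13FN2O3

C11H13FN2O3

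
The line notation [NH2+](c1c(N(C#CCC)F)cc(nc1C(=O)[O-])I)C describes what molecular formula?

Heavy atoms from the SMILES: 11 C, 1 F, 1 I, 3 N, 2 O.
Implicit hydrogens by atom environment:
  4 × C (aromatic): no H
  3 × C: no H
  2 × C: 3 H each → 6
  1 × C: 2 H
  1 × C (aromatic): 1 H
  1 × F: no H
  1 × I: no H
  1 × N (charge +1): 2 H
  1 × N (aromatic): no H
  1 × N: no H
  1 × O: no H
  1 × O (charge -1): no H
  Total hydrogens = 11.
Molecular formula: C11H11FIN3O2

C11H11FIN3O2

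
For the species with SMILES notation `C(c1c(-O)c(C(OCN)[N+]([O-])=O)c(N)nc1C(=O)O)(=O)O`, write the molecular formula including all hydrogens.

C9H10N4O8

Heavy atoms from the SMILES: 9 C, 4 N, 8 O.
Implicit hydrogens by atom environment:
  5 × C (aromatic): no H
  4 × O: no H
  3 × O: 1 H each → 3
  2 × C: no H
  2 × N: 2 H each → 4
  1 × C: 2 H
  1 × C: 1 H
  1 × N (aromatic): no H
  1 × N (charge +1): no H
  1 × O (charge -1): no H
  Total hydrogens = 10.
Molecular formula: C9H10N4O8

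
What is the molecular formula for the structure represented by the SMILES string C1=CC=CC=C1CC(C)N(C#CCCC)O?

C14H19NO

Heavy atoms from the SMILES: 14 C, 1 N, 1 O.
Implicit hydrogens by atom environment:
  5 × C (aromatic): 1 H each → 5
  3 × C: 2 H each → 6
  2 × C: 3 H each → 6
  2 × C: no H
  1 × C: 1 H
  1 × C (aromatic): no H
  1 × N: no H
  1 × O: 1 H
  Total hydrogens = 19.
Molecular formula: C14H19NO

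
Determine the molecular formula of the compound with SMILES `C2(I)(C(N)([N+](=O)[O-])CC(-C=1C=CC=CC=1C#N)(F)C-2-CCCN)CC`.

Heavy atoms from the SMILES: 17 C, 1 F, 1 I, 4 N, 2 O.
Implicit hydrogens by atom environment:
  5 × C: 2 H each → 10
  4 × C (aromatic): 1 H each → 4
  4 × C: no H
  2 × C (aromatic): no H
  2 × N: 2 H each → 4
  1 × C: 3 H
  1 × C: 1 H
  1 × F: no H
  1 × I: no H
  1 × N (charge +1): no H
  1 × N: no H
  1 × O: no H
  1 × O (charge -1): no H
  Total hydrogens = 22.
Molecular formula: C17H22FIN4O2

C17H22FIN4O2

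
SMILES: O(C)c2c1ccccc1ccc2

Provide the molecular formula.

C11H10O

Heavy atoms from the SMILES: 11 C, 1 O.
Implicit hydrogens by atom environment:
  7 × C (aromatic): 1 H each → 7
  3 × C (aromatic): no H
  1 × C: 3 H
  1 × O: no H
  Total hydrogens = 10.
Molecular formula: C11H10O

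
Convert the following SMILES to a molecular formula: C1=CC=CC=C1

Heavy atoms from the SMILES: 6 C.
Implicit hydrogens by atom environment:
  6 × C (aromatic): 1 H each → 6
  Total hydrogens = 6.
Molecular formula: C6H6

C6H6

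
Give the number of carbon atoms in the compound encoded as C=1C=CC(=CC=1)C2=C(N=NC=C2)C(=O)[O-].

The symbol for carbon appears 11 times in the SMILES.

11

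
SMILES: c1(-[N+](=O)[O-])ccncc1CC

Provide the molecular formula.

Heavy atoms from the SMILES: 7 C, 2 N, 2 O.
Implicit hydrogens by atom environment:
  3 × C (aromatic): 1 H each → 3
  2 × C (aromatic): no H
  1 × C: 3 H
  1 × C: 2 H
  1 × N (aromatic): no H
  1 × N (charge +1): no H
  1 × O: no H
  1 × O (charge -1): no H
  Total hydrogens = 8.
Molecular formula: C7H8N2O2

C7H8N2O2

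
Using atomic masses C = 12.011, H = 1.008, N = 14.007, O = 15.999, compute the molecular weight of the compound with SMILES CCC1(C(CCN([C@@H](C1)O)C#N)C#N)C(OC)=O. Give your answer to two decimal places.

251.29

Molecular formula: C12H17N3O3.
M = 12×12.011 + 17×1.008 + 3×14.007 + 3×15.999 = 251.29 g/mol.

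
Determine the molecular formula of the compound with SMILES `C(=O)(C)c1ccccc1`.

Heavy atoms from the SMILES: 8 C, 1 O.
Implicit hydrogens by atom environment:
  5 × C (aromatic): 1 H each → 5
  1 × C: 3 H
  1 × C (aromatic): no H
  1 × C: no H
  1 × O: no H
  Total hydrogens = 8.
Molecular formula: C8H8O

C8H8O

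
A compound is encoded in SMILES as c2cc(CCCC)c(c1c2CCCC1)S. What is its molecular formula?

C14H20S

Heavy atoms from the SMILES: 14 C, 1 S.
Implicit hydrogens by atom environment:
  7 × C: 2 H each → 14
  4 × C (aromatic): no H
  2 × C (aromatic): 1 H each → 2
  1 × C: 3 H
  1 × S: 1 H
  Total hydrogens = 20.
Molecular formula: C14H20S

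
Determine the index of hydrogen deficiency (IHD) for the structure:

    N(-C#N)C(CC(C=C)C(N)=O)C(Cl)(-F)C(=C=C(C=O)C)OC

Molecular formula from the SMILES: C14H17ClFN3O3.
DoU = (2C + 2 + N − H − X)/2 = (2·14 + 2 + 3 − 17 − 2)/2 = 14/2 = 7.
(Structurally: 0 ring(s) + 7 π bond(s) = 7.)

7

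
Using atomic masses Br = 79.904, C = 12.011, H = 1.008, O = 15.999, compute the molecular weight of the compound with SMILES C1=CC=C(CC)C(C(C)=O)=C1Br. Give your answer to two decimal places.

227.10

Molecular formula: C10H11BrO.
M = 1×79.904 + 10×12.011 + 11×1.008 + 1×15.999 = 227.10 g/mol.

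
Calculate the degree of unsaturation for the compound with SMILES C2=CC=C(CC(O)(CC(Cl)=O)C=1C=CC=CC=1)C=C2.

9

Molecular formula from the SMILES: C16H15ClO2.
DoU = (2C + 2 + N − H − X)/2 = (2·16 + 2 + 0 − 15 − 1)/2 = 18/2 = 9.
(Structurally: 2 ring(s) + 7 π bond(s) = 9.)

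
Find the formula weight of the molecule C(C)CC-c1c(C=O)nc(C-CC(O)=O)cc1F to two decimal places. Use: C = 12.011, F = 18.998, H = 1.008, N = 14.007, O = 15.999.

Molecular formula: C13H16FNO3.
M = 13×12.011 + 1×18.998 + 16×1.008 + 1×14.007 + 3×15.999 = 253.27 g/mol.

253.27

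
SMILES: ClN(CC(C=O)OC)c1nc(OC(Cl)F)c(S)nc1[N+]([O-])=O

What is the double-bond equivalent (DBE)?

Molecular formula from the SMILES: C9H9Cl2FN4O5S.
DoU = (2C + 2 + N − H − X)/2 = (2·9 + 2 + 4 − 9 − 3)/2 = 12/2 = 6.
(Structurally: 1 ring(s) + 5 π bond(s) = 6.)

6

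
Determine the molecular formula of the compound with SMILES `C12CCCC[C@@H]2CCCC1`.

C10H18

Heavy atoms from the SMILES: 10 C.
Implicit hydrogens by atom environment:
  8 × C: 2 H each → 16
  2 × C: 1 H each → 2
  Total hydrogens = 18.
Molecular formula: C10H18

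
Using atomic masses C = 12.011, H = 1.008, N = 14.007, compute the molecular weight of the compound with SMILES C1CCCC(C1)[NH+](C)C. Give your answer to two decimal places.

128.24

Molecular formula: C8H18N+.
M = 8×12.011 + 18×1.008 + 1×14.007 = 128.24 g/mol.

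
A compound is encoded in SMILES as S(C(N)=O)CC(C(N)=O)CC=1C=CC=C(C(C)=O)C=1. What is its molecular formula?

C13H16N2O3S

Heavy atoms from the SMILES: 13 C, 2 N, 3 O, 1 S.
Implicit hydrogens by atom environment:
  4 × C (aromatic): 1 H each → 4
  3 × C: no H
  3 × O: no H
  2 × C: 2 H each → 4
  2 × C (aromatic): no H
  2 × N: 2 H each → 4
  1 × C: 3 H
  1 × C: 1 H
  1 × S: no H
  Total hydrogens = 16.
Molecular formula: C13H16N2O3S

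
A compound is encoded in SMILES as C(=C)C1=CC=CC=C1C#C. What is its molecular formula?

Heavy atoms from the SMILES: 10 C.
Implicit hydrogens by atom environment:
  4 × C (aromatic): 1 H each → 4
  2 × C: 1 H each → 2
  2 × C (aromatic): no H
  1 × C: 2 H
  1 × C: no H
  Total hydrogens = 8.
Molecular formula: C10H8

C10H8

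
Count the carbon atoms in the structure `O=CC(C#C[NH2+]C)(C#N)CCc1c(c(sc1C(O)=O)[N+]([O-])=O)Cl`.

13

The symbol for carbon appears 13 times in the SMILES. Lowercase c denotes aromatic carbon and counts toward C.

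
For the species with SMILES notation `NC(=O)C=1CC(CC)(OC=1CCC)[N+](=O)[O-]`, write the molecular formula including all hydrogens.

C10H16N2O4

Heavy atoms from the SMILES: 10 C, 2 N, 4 O.
Implicit hydrogens by atom environment:
  4 × C: 2 H each → 8
  4 × C: no H
  3 × O: no H
  2 × C: 3 H each → 6
  1 × N: 2 H
  1 × N (charge +1): no H
  1 × O (charge -1): no H
  Total hydrogens = 16.
Molecular formula: C10H16N2O4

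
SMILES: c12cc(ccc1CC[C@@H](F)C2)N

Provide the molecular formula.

C10H12FN

Heavy atoms from the SMILES: 10 C, 1 F, 1 N.
Implicit hydrogens by atom environment:
  3 × C: 2 H each → 6
  3 × C (aromatic): 1 H each → 3
  3 × C (aromatic): no H
  1 × C: 1 H
  1 × F: no H
  1 × N: 2 H
  Total hydrogens = 12.
Molecular formula: C10H12FN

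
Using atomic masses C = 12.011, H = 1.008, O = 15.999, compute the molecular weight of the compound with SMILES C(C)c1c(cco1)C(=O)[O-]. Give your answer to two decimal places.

Molecular formula: C7H7O3-.
M = 7×12.011 + 7×1.008 + 3×15.999 = 139.13 g/mol.

139.13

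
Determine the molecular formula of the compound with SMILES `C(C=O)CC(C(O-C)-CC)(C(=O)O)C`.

Heavy atoms from the SMILES: 10 C, 4 O.
Implicit hydrogens by atom environment:
  3 × C: 3 H each → 9
  3 × C: 2 H each → 6
  3 × O: no H
  2 × C: 1 H each → 2
  2 × C: no H
  1 × O: 1 H
  Total hydrogens = 18.
Molecular formula: C10H18O4

C10H18O4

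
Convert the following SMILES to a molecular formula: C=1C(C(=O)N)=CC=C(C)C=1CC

Heavy atoms from the SMILES: 10 C, 1 N, 1 O.
Implicit hydrogens by atom environment:
  3 × C (aromatic): 1 H each → 3
  3 × C (aromatic): no H
  2 × C: 3 H each → 6
  1 × C: 2 H
  1 × C: no H
  1 × N: 2 H
  1 × O: no H
  Total hydrogens = 13.
Molecular formula: C10H13NO

C10H13NO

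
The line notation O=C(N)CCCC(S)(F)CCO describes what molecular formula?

Heavy atoms from the SMILES: 7 C, 1 F, 1 N, 2 O, 1 S.
Implicit hydrogens by atom environment:
  5 × C: 2 H each → 10
  2 × C: no H
  1 × F: no H
  1 × N: 2 H
  1 × O: 1 H
  1 × O: no H
  1 × S: 1 H
  Total hydrogens = 14.
Molecular formula: C7H14FNO2S

C7H14FNO2S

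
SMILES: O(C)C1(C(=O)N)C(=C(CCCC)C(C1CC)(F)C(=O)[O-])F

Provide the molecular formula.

Heavy atoms from the SMILES: 14 C, 2 F, 1 N, 4 O.
Implicit hydrogens by atom environment:
  6 × C: no H
  4 × C: 2 H each → 8
  3 × C: 3 H each → 9
  3 × O: no H
  2 × F: no H
  1 × C: 1 H
  1 × N: 2 H
  1 × O (charge -1): no H
  Total hydrogens = 20.
Net charge -1.
Molecular formula: C14H20F2NO4-

C14H20F2NO4-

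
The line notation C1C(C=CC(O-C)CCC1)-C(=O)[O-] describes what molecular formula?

C10H15O3-

Heavy atoms from the SMILES: 10 C, 3 O.
Implicit hydrogens by atom environment:
  4 × C: 2 H each → 8
  4 × C: 1 H each → 4
  2 × O: no H
  1 × C: 3 H
  1 × C: no H
  1 × O (charge -1): no H
  Total hydrogens = 15.
Net charge -1.
Molecular formula: C10H15O3-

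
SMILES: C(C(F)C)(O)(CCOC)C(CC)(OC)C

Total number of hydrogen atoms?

Hydrogens are implicit in SMILES; fill each atom to its normal valence:
  5 × C: 3 H each → 15
  3 × C: 2 H each → 6
  2 × C: no H
  2 × O: no H
  1 × C: 1 H
  1 × F: no H
  1 × O: 1 H
  Total hydrogens = 23.

23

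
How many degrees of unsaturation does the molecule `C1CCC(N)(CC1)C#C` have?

3

Molecular formula from the SMILES: C8H13N.
DoU = (2C + 2 + N − H − X)/2 = (2·8 + 2 + 1 − 13 − 0)/2 = 6/2 = 3.
(Structurally: 1 ring(s) + 2 π bond(s) = 3.)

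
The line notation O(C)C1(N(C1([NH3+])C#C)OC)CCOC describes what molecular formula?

Heavy atoms from the SMILES: 9 C, 2 N, 3 O.
Implicit hydrogens by atom environment:
  3 × C: 3 H each → 9
  3 × C: no H
  3 × O: no H
  2 × C: 2 H each → 4
  1 × C: 1 H
  1 × N (charge +1): 3 H
  1 × N: no H
  Total hydrogens = 17.
Net charge +1.
Molecular formula: C9H17N2O3+

C9H17N2O3+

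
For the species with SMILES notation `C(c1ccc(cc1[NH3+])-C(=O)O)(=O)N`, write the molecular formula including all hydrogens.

C8H9N2O3+

Heavy atoms from the SMILES: 8 C, 2 N, 3 O.
Implicit hydrogens by atom environment:
  3 × C (aromatic): 1 H each → 3
  3 × C (aromatic): no H
  2 × C: no H
  2 × O: no H
  1 × N (charge +1): 3 H
  1 × N: 2 H
  1 × O: 1 H
  Total hydrogens = 9.
Net charge +1.
Molecular formula: C8H9N2O3+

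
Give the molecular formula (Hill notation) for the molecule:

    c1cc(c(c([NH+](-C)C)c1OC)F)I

C9H12FINO+

Heavy atoms from the SMILES: 9 C, 1 F, 1 I, 1 N, 1 O.
Implicit hydrogens by atom environment:
  4 × C (aromatic): no H
  3 × C: 3 H each → 9
  2 × C (aromatic): 1 H each → 2
  1 × F: no H
  1 × I: no H
  1 × N (charge +1): 1 H
  1 × O: no H
  Total hydrogens = 12.
Net charge +1.
Molecular formula: C9H12FINO+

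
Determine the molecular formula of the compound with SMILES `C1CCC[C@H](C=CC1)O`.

C8H14O

Heavy atoms from the SMILES: 8 C, 1 O.
Implicit hydrogens by atom environment:
  5 × C: 2 H each → 10
  3 × C: 1 H each → 3
  1 × O: 1 H
  Total hydrogens = 14.
Molecular formula: C8H14O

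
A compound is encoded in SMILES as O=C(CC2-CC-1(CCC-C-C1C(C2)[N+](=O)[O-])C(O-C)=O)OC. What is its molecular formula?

C15H23NO6

Heavy atoms from the SMILES: 15 C, 1 N, 6 O.
Implicit hydrogens by atom environment:
  7 × C: 2 H each → 14
  5 × O: no H
  3 × C: 1 H each → 3
  3 × C: no H
  2 × C: 3 H each → 6
  1 × N (charge +1): no H
  1 × O (charge -1): no H
  Total hydrogens = 23.
Molecular formula: C15H23NO6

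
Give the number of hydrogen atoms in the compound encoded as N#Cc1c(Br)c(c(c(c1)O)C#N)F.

Hydrogens are implicit in SMILES; fill each atom to its normal valence:
  5 × C (aromatic): no H
  2 × C: no H
  2 × N: no H
  1 × Br: no H
  1 × C (aromatic): 1 H
  1 × F: no H
  1 × O: 1 H
  Total hydrogens = 2.

2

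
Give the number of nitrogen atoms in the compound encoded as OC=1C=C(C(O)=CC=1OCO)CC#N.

1

The symbol for nitrogen appears 1 time in the SMILES.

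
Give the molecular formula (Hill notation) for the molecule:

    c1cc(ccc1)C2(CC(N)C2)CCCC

C14H21N

Heavy atoms from the SMILES: 14 C, 1 N.
Implicit hydrogens by atom environment:
  5 × C: 2 H each → 10
  5 × C (aromatic): 1 H each → 5
  1 × C: 3 H
  1 × C: 1 H
  1 × C: no H
  1 × C (aromatic): no H
  1 × N: 2 H
  Total hydrogens = 21.
Molecular formula: C14H21N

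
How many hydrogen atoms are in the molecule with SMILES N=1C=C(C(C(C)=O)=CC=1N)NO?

Hydrogens are implicit in SMILES; fill each atom to its normal valence:
  3 × C (aromatic): no H
  2 × C (aromatic): 1 H each → 2
  1 × C: 3 H
  1 × C: no H
  1 × N: 2 H
  1 × N: 1 H
  1 × N (aromatic): no H
  1 × O: 1 H
  1 × O: no H
  Total hydrogens = 9.

9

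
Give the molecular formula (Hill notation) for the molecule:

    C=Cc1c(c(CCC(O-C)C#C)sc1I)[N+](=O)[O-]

C12H12INO3S

Heavy atoms from the SMILES: 12 C, 1 I, 1 N, 3 O, 1 S.
Implicit hydrogens by atom environment:
  4 × C (aromatic): no H
  3 × C: 2 H each → 6
  3 × C: 1 H each → 3
  2 × O: no H
  1 × C: 3 H
  1 × C: no H
  1 × I: no H
  1 × N (charge +1): no H
  1 × O (charge -1): no H
  1 × S (aromatic): no H
  Total hydrogens = 12.
Molecular formula: C12H12INO3S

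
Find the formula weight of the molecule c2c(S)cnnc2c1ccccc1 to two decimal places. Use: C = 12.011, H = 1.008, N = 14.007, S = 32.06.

188.25

Molecular formula: C10H8N2S.
M = 10×12.011 + 8×1.008 + 2×14.007 + 1×32.06 = 188.25 g/mol.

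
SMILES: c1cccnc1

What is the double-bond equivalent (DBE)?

Molecular formula from the SMILES: C5H5N.
DoU = (2C + 2 + N − H − X)/2 = (2·5 + 2 + 1 − 5 − 0)/2 = 8/2 = 4.
(Structurally: 1 ring(s) + 3 π bond(s) = 4.)

4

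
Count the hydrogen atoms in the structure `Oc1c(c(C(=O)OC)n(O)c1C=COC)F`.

Hydrogens are implicit in SMILES; fill each atom to its normal valence:
  4 × C (aromatic): no H
  3 × O: no H
  2 × C: 3 H each → 6
  2 × C: 1 H each → 2
  2 × O: 1 H each → 2
  1 × C: no H
  1 × F: no H
  1 × N (aromatic): no H
  Total hydrogens = 10.

10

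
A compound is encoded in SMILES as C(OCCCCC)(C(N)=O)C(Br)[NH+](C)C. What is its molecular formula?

Heavy atoms from the SMILES: 1 Br, 10 C, 2 N, 2 O.
Implicit hydrogens by atom environment:
  4 × C: 2 H each → 8
  3 × C: 3 H each → 9
  2 × C: 1 H each → 2
  2 × O: no H
  1 × Br: no H
  1 × C: no H
  1 × N: 2 H
  1 × N (charge +1): 1 H
  Total hydrogens = 22.
Net charge +1.
Molecular formula: C10H22BrN2O2+

C10H22BrN2O2+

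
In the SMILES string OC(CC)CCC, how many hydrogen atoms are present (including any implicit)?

Hydrogens are implicit in SMILES; fill each atom to its normal valence:
  3 × C: 2 H each → 6
  2 × C: 3 H each → 6
  1 × C: 1 H
  1 × O: 1 H
  Total hydrogens = 14.

14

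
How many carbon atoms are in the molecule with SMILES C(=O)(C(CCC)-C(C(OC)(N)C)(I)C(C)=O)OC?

12

The symbol for carbon appears 12 times in the SMILES.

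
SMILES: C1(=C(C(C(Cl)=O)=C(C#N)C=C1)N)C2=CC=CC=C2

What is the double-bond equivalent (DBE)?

Molecular formula from the SMILES: C14H9ClN2O.
DoU = (2C + 2 + N − H − X)/2 = (2·14 + 2 + 2 − 9 − 1)/2 = 22/2 = 11.
(Structurally: 2 ring(s) + 9 π bond(s) = 11.)

11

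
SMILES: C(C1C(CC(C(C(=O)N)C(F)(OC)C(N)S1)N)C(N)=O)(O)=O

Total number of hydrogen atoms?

19

Hydrogens are implicit in SMILES; fill each atom to its normal valence:
  5 × C: 1 H each → 5
  4 × C: no H
  4 × N: 2 H each → 8
  4 × O: no H
  1 × C: 3 H
  1 × C: 2 H
  1 × F: no H
  1 × O: 1 H
  1 × S: no H
  Total hydrogens = 19.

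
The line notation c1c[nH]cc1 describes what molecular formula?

Heavy atoms from the SMILES: 4 C, 1 N.
Implicit hydrogens by atom environment:
  4 × C (aromatic): 1 H each → 4
  1 × N (aromatic): 1 H
  Total hydrogens = 5.
Molecular formula: C4H5N

C4H5N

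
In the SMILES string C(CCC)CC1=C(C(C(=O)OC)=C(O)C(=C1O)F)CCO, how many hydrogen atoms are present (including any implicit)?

Hydrogens are implicit in SMILES; fill each atom to its normal valence:
  6 × C: 2 H each → 12
  6 × C (aromatic): no H
  3 × O: 1 H each → 3
  2 × C: 3 H each → 6
  2 × O: no H
  1 × C: no H
  1 × F: no H
  Total hydrogens = 21.

21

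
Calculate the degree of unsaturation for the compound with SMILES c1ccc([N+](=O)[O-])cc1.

5

Molecular formula from the SMILES: C6H5NO2.
DoU = (2C + 2 + N − H − X)/2 = (2·6 + 2 + 1 − 5 − 0)/2 = 10/2 = 5.
(Structurally: 1 ring(s) + 4 π bond(s) = 5.)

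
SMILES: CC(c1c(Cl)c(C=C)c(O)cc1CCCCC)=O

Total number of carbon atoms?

The symbol for carbon appears 15 times in the SMILES. Lowercase c denotes aromatic carbon and counts toward C.

15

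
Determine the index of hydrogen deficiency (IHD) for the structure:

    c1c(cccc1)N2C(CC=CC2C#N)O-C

Molecular formula from the SMILES: C13H14N2O.
DoU = (2C + 2 + N − H − X)/2 = (2·13 + 2 + 2 − 14 − 0)/2 = 16/2 = 8.
(Structurally: 2 ring(s) + 6 π bond(s) = 8.)

8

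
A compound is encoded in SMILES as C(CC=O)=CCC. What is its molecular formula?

Heavy atoms from the SMILES: 6 C, 1 O.
Implicit hydrogens by atom environment:
  3 × C: 1 H each → 3
  2 × C: 2 H each → 4
  1 × C: 3 H
  1 × O: no H
  Total hydrogens = 10.
Molecular formula: C6H10O

C6H10O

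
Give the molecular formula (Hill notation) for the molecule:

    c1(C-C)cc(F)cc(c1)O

Heavy atoms from the SMILES: 8 C, 1 F, 1 O.
Implicit hydrogens by atom environment:
  3 × C (aromatic): 1 H each → 3
  3 × C (aromatic): no H
  1 × C: 3 H
  1 × C: 2 H
  1 × F: no H
  1 × O: 1 H
  Total hydrogens = 9.
Molecular formula: C8H9FO

C8H9FO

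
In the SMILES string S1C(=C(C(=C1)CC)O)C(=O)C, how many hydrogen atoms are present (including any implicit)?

Hydrogens are implicit in SMILES; fill each atom to its normal valence:
  3 × C (aromatic): no H
  2 × C: 3 H each → 6
  1 × C: 2 H
  1 × C (aromatic): 1 H
  1 × C: no H
  1 × O: 1 H
  1 × O: no H
  1 × S (aromatic): no H
  Total hydrogens = 10.

10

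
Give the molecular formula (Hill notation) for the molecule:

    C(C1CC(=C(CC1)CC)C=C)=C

C12H18

Heavy atoms from the SMILES: 12 C.
Implicit hydrogens by atom environment:
  6 × C: 2 H each → 12
  3 × C: 1 H each → 3
  2 × C: no H
  1 × C: 3 H
  Total hydrogens = 18.
Molecular formula: C12H18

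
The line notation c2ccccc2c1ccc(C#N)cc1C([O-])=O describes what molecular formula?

C14H8NO2-

Heavy atoms from the SMILES: 14 C, 1 N, 2 O.
Implicit hydrogens by atom environment:
  8 × C (aromatic): 1 H each → 8
  4 × C (aromatic): no H
  2 × C: no H
  1 × N: no H
  1 × O: no H
  1 × O (charge -1): no H
  Total hydrogens = 8.
Net charge -1.
Molecular formula: C14H8NO2-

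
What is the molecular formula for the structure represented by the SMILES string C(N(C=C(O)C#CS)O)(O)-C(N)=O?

Heavy atoms from the SMILES: 6 C, 2 N, 4 O, 1 S.
Implicit hydrogens by atom environment:
  4 × C: no H
  3 × O: 1 H each → 3
  2 × C: 1 H each → 2
  1 × N: 2 H
  1 × N: no H
  1 × O: no H
  1 × S: 1 H
  Total hydrogens = 8.
Molecular formula: C6H8N2O4S

C6H8N2O4S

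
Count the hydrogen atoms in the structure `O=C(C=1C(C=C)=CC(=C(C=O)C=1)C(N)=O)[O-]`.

Hydrogens are implicit in SMILES; fill each atom to its normal valence:
  4 × C (aromatic): no H
  3 × O: no H
  2 × C (aromatic): 1 H each → 2
  2 × C: 1 H each → 2
  2 × C: no H
  1 × C: 2 H
  1 × N: 2 H
  1 × O (charge -1): no H
  Total hydrogens = 8.

8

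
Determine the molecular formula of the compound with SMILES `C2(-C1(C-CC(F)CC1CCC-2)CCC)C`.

C14H25F

Heavy atoms from the SMILES: 14 C, 1 F.
Implicit hydrogens by atom environment:
  8 × C: 2 H each → 16
  3 × C: 1 H each → 3
  2 × C: 3 H each → 6
  1 × C: no H
  1 × F: no H
  Total hydrogens = 25.
Molecular formula: C14H25F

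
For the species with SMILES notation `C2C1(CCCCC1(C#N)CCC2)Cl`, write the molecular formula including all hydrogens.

C11H16ClN

Heavy atoms from the SMILES: 11 C, 1 Cl, 1 N.
Implicit hydrogens by atom environment:
  8 × C: 2 H each → 16
  3 × C: no H
  1 × Cl: no H
  1 × N: no H
  Total hydrogens = 16.
Molecular formula: C11H16ClN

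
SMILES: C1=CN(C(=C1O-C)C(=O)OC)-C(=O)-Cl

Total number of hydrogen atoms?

8

Hydrogens are implicit in SMILES; fill each atom to its normal valence:
  4 × O: no H
  2 × C: 3 H each → 6
  2 × C (aromatic): 1 H each → 2
  2 × C (aromatic): no H
  2 × C: no H
  1 × Cl: no H
  1 × N (aromatic): no H
  Total hydrogens = 8.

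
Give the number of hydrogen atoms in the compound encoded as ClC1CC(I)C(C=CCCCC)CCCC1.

24

Hydrogens are implicit in SMILES; fill each atom to its normal valence:
  8 × C: 2 H each → 16
  5 × C: 1 H each → 5
  1 × C: 3 H
  1 × Cl: no H
  1 × I: no H
  Total hydrogens = 24.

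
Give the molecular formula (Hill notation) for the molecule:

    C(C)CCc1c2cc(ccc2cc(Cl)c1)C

Heavy atoms from the SMILES: 15 C, 1 Cl.
Implicit hydrogens by atom environment:
  5 × C (aromatic): 1 H each → 5
  5 × C (aromatic): no H
  3 × C: 2 H each → 6
  2 × C: 3 H each → 6
  1 × Cl: no H
  Total hydrogens = 17.
Molecular formula: C15H17Cl

C15H17Cl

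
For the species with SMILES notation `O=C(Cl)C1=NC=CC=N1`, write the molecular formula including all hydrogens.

Heavy atoms from the SMILES: 5 C, 1 Cl, 2 N, 1 O.
Implicit hydrogens by atom environment:
  3 × C (aromatic): 1 H each → 3
  2 × N (aromatic): no H
  1 × C (aromatic): no H
  1 × C: no H
  1 × Cl: no H
  1 × O: no H
  Total hydrogens = 3.
Molecular formula: C5H3ClN2O

C5H3ClN2O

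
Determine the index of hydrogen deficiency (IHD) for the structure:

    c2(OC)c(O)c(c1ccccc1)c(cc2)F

8

Molecular formula from the SMILES: C13H11FO2.
DoU = (2C + 2 + N − H − X)/2 = (2·13 + 2 + 0 − 11 − 1)/2 = 16/2 = 8.
(Structurally: 2 ring(s) + 6 π bond(s) = 8.)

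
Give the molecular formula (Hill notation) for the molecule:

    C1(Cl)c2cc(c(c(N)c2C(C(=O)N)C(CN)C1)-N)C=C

C14H19ClN4O

Heavy atoms from the SMILES: 14 C, 1 Cl, 4 N, 1 O.
Implicit hydrogens by atom environment:
  5 × C (aromatic): no H
  4 × C: 1 H each → 4
  4 × N: 2 H each → 8
  3 × C: 2 H each → 6
  1 × C (aromatic): 1 H
  1 × C: no H
  1 × Cl: no H
  1 × O: no H
  Total hydrogens = 19.
Molecular formula: C14H19ClN4O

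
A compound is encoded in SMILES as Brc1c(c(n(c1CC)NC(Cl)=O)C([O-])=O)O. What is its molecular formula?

C8H7BrClN2O4-

Heavy atoms from the SMILES: 1 Br, 8 C, 1 Cl, 2 N, 4 O.
Implicit hydrogens by atom environment:
  4 × C (aromatic): no H
  2 × C: no H
  2 × O: no H
  1 × Br: no H
  1 × C: 3 H
  1 × C: 2 H
  1 × Cl: no H
  1 × N: 1 H
  1 × N (aromatic): no H
  1 × O: 1 H
  1 × O (charge -1): no H
  Total hydrogens = 7.
Net charge -1.
Molecular formula: C8H7BrClN2O4-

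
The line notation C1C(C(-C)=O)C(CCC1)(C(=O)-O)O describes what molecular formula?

Heavy atoms from the SMILES: 9 C, 4 O.
Implicit hydrogens by atom environment:
  4 × C: 2 H each → 8
  3 × C: no H
  2 × O: 1 H each → 2
  2 × O: no H
  1 × C: 3 H
  1 × C: 1 H
  Total hydrogens = 14.
Molecular formula: C9H14O4

C9H14O4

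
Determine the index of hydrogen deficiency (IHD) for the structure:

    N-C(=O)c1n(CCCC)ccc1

4

Molecular formula from the SMILES: C9H14N2O.
DoU = (2C + 2 + N − H − X)/2 = (2·9 + 2 + 2 − 14 − 0)/2 = 8/2 = 4.
(Structurally: 1 ring(s) + 3 π bond(s) = 4.)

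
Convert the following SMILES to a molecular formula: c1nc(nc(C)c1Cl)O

C5H5ClN2O

Heavy atoms from the SMILES: 5 C, 1 Cl, 2 N, 1 O.
Implicit hydrogens by atom environment:
  3 × C (aromatic): no H
  2 × N (aromatic): no H
  1 × C: 3 H
  1 × C (aromatic): 1 H
  1 × Cl: no H
  1 × O: 1 H
  Total hydrogens = 5.
Molecular formula: C5H5ClN2O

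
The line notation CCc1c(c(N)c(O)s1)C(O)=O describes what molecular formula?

C7H9NO3S

Heavy atoms from the SMILES: 7 C, 1 N, 3 O, 1 S.
Implicit hydrogens by atom environment:
  4 × C (aromatic): no H
  2 × O: 1 H each → 2
  1 × C: 3 H
  1 × C: 2 H
  1 × C: no H
  1 × N: 2 H
  1 × O: no H
  1 × S (aromatic): no H
  Total hydrogens = 9.
Molecular formula: C7H9NO3S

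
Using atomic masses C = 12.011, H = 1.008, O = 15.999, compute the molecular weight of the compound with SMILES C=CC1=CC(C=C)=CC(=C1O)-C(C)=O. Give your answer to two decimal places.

188.23

Molecular formula: C12H12O2.
M = 12×12.011 + 12×1.008 + 2×15.999 = 188.23 g/mol.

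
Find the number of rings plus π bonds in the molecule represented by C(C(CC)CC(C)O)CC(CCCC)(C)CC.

Molecular formula from the SMILES: C16H34O.
DoU = (2C + 2 + N − H − X)/2 = (2·16 + 2 + 0 − 34 − 0)/2 = 0/2 = 0.
(Structurally: 0 ring(s) + 0 π bond(s) = 0.)

0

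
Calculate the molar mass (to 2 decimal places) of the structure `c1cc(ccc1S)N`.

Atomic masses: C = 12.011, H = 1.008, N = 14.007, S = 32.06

125.19

Molecular formula: C6H7NS.
M = 6×12.011 + 7×1.008 + 1×14.007 + 1×32.06 = 125.19 g/mol.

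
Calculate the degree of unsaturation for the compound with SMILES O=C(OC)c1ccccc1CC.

5

Molecular formula from the SMILES: C10H12O2.
DoU = (2C + 2 + N − H − X)/2 = (2·10 + 2 + 0 − 12 − 0)/2 = 10/2 = 5.
(Structurally: 1 ring(s) + 4 π bond(s) = 5.)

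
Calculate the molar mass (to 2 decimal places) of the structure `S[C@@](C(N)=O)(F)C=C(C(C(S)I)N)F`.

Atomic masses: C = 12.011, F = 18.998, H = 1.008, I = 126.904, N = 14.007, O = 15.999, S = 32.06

Molecular formula: C6H9F2IN2OS2.
M = 6×12.011 + 2×18.998 + 9×1.008 + 1×126.904 + 2×14.007 + 1×15.999 + 2×32.06 = 354.17 g/mol.

354.17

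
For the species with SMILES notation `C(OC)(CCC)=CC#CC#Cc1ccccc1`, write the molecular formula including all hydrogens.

C16H16O

Heavy atoms from the SMILES: 16 C, 1 O.
Implicit hydrogens by atom environment:
  5 × C (aromatic): 1 H each → 5
  5 × C: no H
  2 × C: 3 H each → 6
  2 × C: 2 H each → 4
  1 × C: 1 H
  1 × C (aromatic): no H
  1 × O: no H
  Total hydrogens = 16.
Molecular formula: C16H16O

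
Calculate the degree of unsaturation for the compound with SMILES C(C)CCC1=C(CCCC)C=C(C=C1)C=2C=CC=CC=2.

Molecular formula from the SMILES: C20H26.
DoU = (2C + 2 + N − H − X)/2 = (2·20 + 2 + 0 − 26 − 0)/2 = 16/2 = 8.
(Structurally: 2 ring(s) + 6 π bond(s) = 8.)

8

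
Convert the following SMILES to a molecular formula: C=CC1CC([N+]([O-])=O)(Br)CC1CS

Heavy atoms from the SMILES: 1 Br, 8 C, 1 N, 2 O, 1 S.
Implicit hydrogens by atom environment:
  4 × C: 2 H each → 8
  3 × C: 1 H each → 3
  1 × Br: no H
  1 × C: no H
  1 × N (charge +1): no H
  1 × O: no H
  1 × O (charge -1): no H
  1 × S: 1 H
  Total hydrogens = 12.
Molecular formula: C8H12BrNO2S

C8H12BrNO2S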